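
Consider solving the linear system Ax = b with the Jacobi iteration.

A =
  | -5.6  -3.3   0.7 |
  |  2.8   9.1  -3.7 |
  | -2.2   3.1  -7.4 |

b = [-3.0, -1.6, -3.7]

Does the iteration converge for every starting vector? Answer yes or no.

Write A = D+L+U with D = diag(-5.6, 9.1, -7.4).
Jacobi: T = -D⁻¹(L+U), T[1,2] = -(-3.7)/(9.1) = +0.4066; T[1,1] = 0.
  T[0,:] = [+0.0000  -0.5893  +0.1250]
  T[1,:] = [-0.3077  +0.0000  +0.4066]
  T[2,:] = [-0.2973  +0.4189  +0.0000]
|eigenvalues of T|: 0.6336, 0.4325, 0.2011.
spectral radius ρ = 0.6336; 0.6336 < 1: convergent.

yes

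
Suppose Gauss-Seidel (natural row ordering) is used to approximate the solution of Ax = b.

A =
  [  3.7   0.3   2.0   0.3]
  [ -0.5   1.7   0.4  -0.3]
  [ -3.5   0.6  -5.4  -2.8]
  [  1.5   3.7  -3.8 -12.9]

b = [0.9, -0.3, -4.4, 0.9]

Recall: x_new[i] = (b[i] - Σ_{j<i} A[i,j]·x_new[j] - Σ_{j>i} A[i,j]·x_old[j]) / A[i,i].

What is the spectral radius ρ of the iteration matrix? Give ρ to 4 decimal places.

Diagonal D = diag(3.7, 1.7, -5.4, -12.9); L, U strict lower/upper.
T_GS = -(D+L)⁻¹U: row 0 first, T[0,2] = -(2)/(3.7) = -0.5405; later rows by forward substitution.
  T[0,:] = [+0.0000, -0.0811, -0.5405, -0.0811]
  T[1,:] = [+0.0000, -0.0238, -0.3943, +0.1526]
  T[2,:] = [+0.0000, +0.0499, +0.3065, -0.4490]
  T[3,:] = [+0.0000, -0.0310, -0.2662, +0.1666]
|λ(T)| sorted: 0.5467, 0.1156, 0.0182, 0.0000.
spectral radius ρ = 0.5467; 0.5467 < 1: convergent.

0.5467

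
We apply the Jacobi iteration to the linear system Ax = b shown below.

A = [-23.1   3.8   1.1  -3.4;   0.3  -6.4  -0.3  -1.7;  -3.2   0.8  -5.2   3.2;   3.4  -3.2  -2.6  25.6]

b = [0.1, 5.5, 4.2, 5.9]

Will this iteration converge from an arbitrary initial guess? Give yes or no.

yes

Split A = D + L + U, D = diag(-23.1, -6.4, -5.2, 25.6).
Jacobi T = -D⁻¹(L+U): T[1,0] = -(0.3)/(-6.4) = +0.0469; T[1,1] = 0.
  T[0,:] = [+0.0000, +0.1645, +0.0476, -0.1472]
  T[1,:] = [+0.0469, +0.0000, -0.0469, -0.2656]
  T[2,:] = [-0.6154, +0.1538, +0.0000, +0.6154]
  T[3,:] = [-0.1328, +0.1250, +0.1016, +0.0000]
moduli |λ_i(T)| = 0.2705, 0.1927, 0.1927, 0.1831.
spectral radius ρ = 0.2705; 0.2705 < 1 ⇒ converges.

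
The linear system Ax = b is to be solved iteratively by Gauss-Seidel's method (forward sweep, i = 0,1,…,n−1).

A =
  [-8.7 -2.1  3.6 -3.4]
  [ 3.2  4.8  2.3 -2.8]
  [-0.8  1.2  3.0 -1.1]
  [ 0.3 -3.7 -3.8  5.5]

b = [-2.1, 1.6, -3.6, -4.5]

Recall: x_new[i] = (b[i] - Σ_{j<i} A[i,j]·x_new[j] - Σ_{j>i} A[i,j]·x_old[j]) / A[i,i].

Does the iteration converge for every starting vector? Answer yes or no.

A = D + L + U where D = diag(-8.7, 4.8, 3, 5.5).
GS T = -(D+L)⁻¹U: row 0 first, T[0,3] = -(-3.4)/(-8.7) = -0.3908; later rows by forward substitution.
  T[0,:] = [+0.0000  -0.2414  +0.4138  -0.3908]
  T[1,:] = [+0.0000  +0.1609  -0.7550  +0.8439]
  T[2,:] = [+0.0000  -0.1287  +0.4124  -0.0751]
  T[3,:] = [+0.0000  +0.0325  -0.2456  +0.5371]
eigenvalue magnitudes: 0.8276, 0.2923, 0.0096, 0.0000.
spectral radius ρ = 0.8276; 0.8276 < 1 ⇒ converges.

yes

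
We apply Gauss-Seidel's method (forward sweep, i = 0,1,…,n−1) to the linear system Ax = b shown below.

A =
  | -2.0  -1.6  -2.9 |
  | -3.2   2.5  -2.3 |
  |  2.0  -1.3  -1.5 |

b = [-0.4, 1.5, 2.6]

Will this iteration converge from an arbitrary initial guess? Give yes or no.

no

A = D + L + U where D = diag(-2, 2.5, -1.5).
Gauss-Seidel: T = -(D+L)⁻¹U, row 0 first, T[0,2] = -(-2.9)/(-2) = -1.4500; later rows by forward substitution.
  T[0,:] = [+0.0000, -0.8000, -1.4500]
  T[1,:] = [+0.0000, -1.0240, -0.9360]
  T[2,:] = [+0.0000, -0.1792, -1.1221]
|roots of det(T-λI)|: 1.4855, 0.6606, 0.0000.
ρ(T) = max|λ| = 1.4855; 1.4855 > 1 ⇒ diverges.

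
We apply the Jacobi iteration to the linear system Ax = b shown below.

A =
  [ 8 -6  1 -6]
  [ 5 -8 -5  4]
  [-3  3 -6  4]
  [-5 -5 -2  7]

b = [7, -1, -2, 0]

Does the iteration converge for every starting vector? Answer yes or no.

no

A = D + L + U where D = diag(8, -8, -6, 7).
Jacobi T = -D⁻¹(L+U): T[1,3] = -(4)/(-8) = +0.5000; T[1,1] = 0.
  T[0,:] = [+0.0000, +0.7500, -0.1250, +0.7500]
  T[1,:] = [+0.6250, +0.0000, -0.6250, +0.5000]
  T[2,:] = [-0.5000, +0.5000, +0.0000, +0.6667]
  T[3,:] = [+0.7143, +0.7143, +0.2857, +0.0000]
eigenvalue magnitudes: 1.2625, 0.8869, 0.4643, 0.0887.
spectral radius ρ = 1.2625; 1.2625 > 1 ⇒ diverges.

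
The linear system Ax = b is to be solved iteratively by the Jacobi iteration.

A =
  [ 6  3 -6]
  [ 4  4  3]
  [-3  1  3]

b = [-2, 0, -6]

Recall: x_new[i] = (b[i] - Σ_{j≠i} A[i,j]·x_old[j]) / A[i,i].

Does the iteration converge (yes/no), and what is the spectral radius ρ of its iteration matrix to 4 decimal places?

Diagonal D = diag(6, 4, 3); L, U strict lower/upper.
Jacobi: T = -D⁻¹(L+U), T[1,0] = -(4)/(4) = -1.0000; T[1,1] = 0.
  T[0,:] = [+0.0000  -0.5000  +1.0000]
  T[1,:] = [-1.0000  +0.0000  -0.7500]
  T[2,:] = [+1.0000  -0.3333  +0.0000]
eigenvalue magnitudes: 1.4916, 1.0310, 0.4606.
ρ(T) = max|λ| = 1.4916; 1.4916 > 1 ⇒ diverges.

no, ρ = 1.4916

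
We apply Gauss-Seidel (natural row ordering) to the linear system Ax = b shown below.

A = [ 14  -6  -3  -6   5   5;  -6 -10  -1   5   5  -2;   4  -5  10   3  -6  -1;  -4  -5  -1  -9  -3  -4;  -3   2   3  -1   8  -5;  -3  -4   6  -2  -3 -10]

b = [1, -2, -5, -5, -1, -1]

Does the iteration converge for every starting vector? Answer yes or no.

Write A = D+L+U with D = diag(14, -10, 10, -9, 8, -10).
Gauss-Seidel: T = -(D+L)⁻¹U, row 0 first, T[0,4] = -(5)/(14) = -0.3571; later rows by forward substitution.
  T[0,:] = [+0.0000 +0.4286 +0.2143 +0.4286 -0.3571 -0.3571]
  T[1,:] = [+0.0000 -0.2571 -0.2286 +0.2429 +0.7143 +0.0143]
  T[2,:] = [+0.0000 -0.3000 -0.2000 -0.3500 +1.1000 +0.2500]
  T[3,:] = [+0.0000 -0.0143 +0.0540 -0.2865 -0.6937 -0.3214]
  T[4,:] = [+0.0000 +0.3357 +0.2192 +0.1954 -0.8117 +0.3536]
  T[5,:] = [+0.0000 -0.3036 -0.1694 -0.4370 +0.8637 +0.2096]
eigenvalue magnitudes: 1.4282, 0.5815, 0.2654, 0.2654, 0.0137, 0.0000.
spectral radius ρ = 1.4282; 1.4282 > 1: divergent.

no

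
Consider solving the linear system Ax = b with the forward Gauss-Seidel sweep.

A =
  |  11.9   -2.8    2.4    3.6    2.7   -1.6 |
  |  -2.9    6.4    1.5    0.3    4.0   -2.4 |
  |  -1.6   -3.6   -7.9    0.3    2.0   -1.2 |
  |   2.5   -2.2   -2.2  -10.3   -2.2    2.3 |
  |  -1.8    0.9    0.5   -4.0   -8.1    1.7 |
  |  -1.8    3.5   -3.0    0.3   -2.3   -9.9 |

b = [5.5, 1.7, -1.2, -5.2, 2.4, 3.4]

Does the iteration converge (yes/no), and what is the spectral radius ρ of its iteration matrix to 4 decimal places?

yes, ρ = 0.5357

Write A = D+L+U with D = diag(11.9, 6.4, -7.9, -10.3, -8.1, -9.9).
GS T = -(D+L)⁻¹U: row 0 first, T[0,4] = -(2.7)/(11.9) = -0.2269; later rows by forward substitution.
  T[0,:] = [+0.0000 +0.2353 -0.2017 -0.3025 -0.2269 +0.1345]
  T[1,:] = [+0.0000 +0.1066 -0.3258 -0.1840 -0.7278 +0.4359]
  T[2,:] = [+0.0000 -0.0962 +0.1893 +0.1831 +0.6308 -0.3778]
  T[3,:] = [+0.0000 +0.0549 -0.0198 -0.0732 -0.2479 +0.2435]
  T[4,:] = [+0.0000 -0.0735 +0.0301 +0.0943 +0.1309 +0.0849]
  T[5,:] = [+0.0000 +0.0428 -0.1435 -0.0896 -0.4451 +0.2318]
moduli |λ_i(T)| = 0.5357, 0.1109, 0.1109, 0.0895, 0.0289, 0.0000.
ρ = 0.5357; 0.5357 < 1, so it converges for any x₀.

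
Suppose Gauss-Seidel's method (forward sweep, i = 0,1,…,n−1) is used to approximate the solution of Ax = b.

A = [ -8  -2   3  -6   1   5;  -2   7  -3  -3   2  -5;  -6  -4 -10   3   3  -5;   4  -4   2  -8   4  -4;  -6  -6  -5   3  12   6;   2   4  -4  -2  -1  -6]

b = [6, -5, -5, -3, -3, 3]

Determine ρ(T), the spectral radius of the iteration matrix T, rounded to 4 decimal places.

Split A = D + L + U, D = diag(-8, 7, -10, -8, 12, -6).
GS T = -(D+L)⁻¹U: row 0 first, T[0,4] = -(1)/(-8) = +0.1250; later rows by forward substitution.
  T[0,:] = [+0.0000, -0.2500, +0.3750, -0.7500, +0.1250, +0.6250]
  T[1,:] = [+0.0000, -0.0714, +0.5357, +0.2143, -0.2500, +0.8929]
  T[2,:] = [+0.0000, +0.1786, -0.4393, +0.6643, +0.3250, -1.2321]
  T[3,:] = [+0.0000, -0.0446, -0.1902, -0.3161, +0.7688, -0.9420]
  T[4,:] = [+0.0000, -0.0751, +0.3199, +0.0879, -0.1193, -0.0190]
  T[5,:] = [+0.0000, -0.2226, +0.7851, -0.4593, -0.5780, +1.9422]
moduli |λ_i(T)| = 1.6199, 0.4811, 0.4811, 0.1989, 0.0359, 0.0000.
ρ = 1.6199; 1.6199 > 1, so it fails to converge.

1.6199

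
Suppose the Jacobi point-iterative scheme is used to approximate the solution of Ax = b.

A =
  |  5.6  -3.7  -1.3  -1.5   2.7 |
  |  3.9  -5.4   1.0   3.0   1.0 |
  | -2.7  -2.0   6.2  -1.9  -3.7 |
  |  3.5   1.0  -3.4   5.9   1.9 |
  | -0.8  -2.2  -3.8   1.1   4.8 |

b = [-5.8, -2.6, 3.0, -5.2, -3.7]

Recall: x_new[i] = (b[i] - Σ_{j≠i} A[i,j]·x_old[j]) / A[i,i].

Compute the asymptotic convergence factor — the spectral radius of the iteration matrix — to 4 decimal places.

1.1890

Let D = diag(5.6, -5.4, 6.2, 5.9, 4.8); L, U the strict triangles.
Jacobi T = -D⁻¹(L+U): T[4,0] = -(-0.8)/(4.8) = +0.1667; T[4,4] = 0.
  T[0,:] = [+0.0000 +0.6607 +0.2321 +0.2679 -0.4821]
  T[1,:] = [+0.7222 +0.0000 +0.1852 +0.5556 +0.1852]
  T[2,:] = [+0.4355 +0.3226 +0.0000 +0.3065 +0.5968]
  T[3,:] = [-0.5932 -0.1695 +0.5763 +0.0000 -0.3220]
  T[4,:] = [+0.1667 +0.4583 +0.7917 -0.2292 +0.0000]
moduli |λ_i(T)| = 1.1890, 0.9098, 0.6489, 0.6489, 0.4874.
spectral radius ρ = 1.1890; 1.1890 > 1, so it fails to converge.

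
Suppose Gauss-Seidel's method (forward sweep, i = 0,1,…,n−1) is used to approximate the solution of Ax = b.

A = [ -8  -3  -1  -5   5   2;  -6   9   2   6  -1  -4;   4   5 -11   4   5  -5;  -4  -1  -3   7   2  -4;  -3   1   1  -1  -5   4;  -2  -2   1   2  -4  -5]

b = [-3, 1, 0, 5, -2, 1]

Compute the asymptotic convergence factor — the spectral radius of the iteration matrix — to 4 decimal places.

Split A = D + L + U, D = diag(-8, 9, -11, 7, -5, -5).
T_GS = -(D+L)⁻¹U: row 0 first, T[0,5] = -(2)/(-8) = +0.2500; later rows by forward substitution.
  T[0,:] = [+0.0000 -0.3750 -0.1250 -0.6250 +0.6250 +0.2500]
  T[1,:] = [+0.0000 -0.2500 -0.3056 -1.0833 +0.5278 +0.6111]
  T[2,:] = [+0.0000 -0.2500 -0.1843 -0.3561 +0.9217 -0.0859]
  T[3,:] = [+0.0000 -0.3571 -0.1941 -0.6645 +0.5418 +0.7648]
  T[4,:] = [+0.0000 +0.1964 +0.0158 +0.2200 -0.1935 +0.6021]
  T[5,:] = [+0.0000 -0.1000 +0.0451 +0.1703 +0.0947 -0.5374]
|eigenvalues of T|: 1.4808, 0.6181, 0.3042, 0.0997, 0.0997, 0.0000.
ρ(T) = max|λ| = 1.4808; 1.4808 > 1, so it fails to converge.

1.4808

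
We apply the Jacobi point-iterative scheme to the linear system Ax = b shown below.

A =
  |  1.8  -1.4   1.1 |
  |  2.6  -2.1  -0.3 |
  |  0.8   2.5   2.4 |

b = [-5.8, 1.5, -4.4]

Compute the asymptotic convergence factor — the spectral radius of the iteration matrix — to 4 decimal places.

Split A = D + L + U, D = diag(1.8, -2.1, 2.4).
Jacobi: T = -D⁻¹(L+U), T[0,1] = -(-1.4)/(1.8) = +0.7778; T[0,0] = 0.
  T[0,:] = [+0.0000, +0.7778, -0.6111]
  T[1,:] = [+1.2381, +0.0000, -0.1429]
  T[2,:] = [-0.3333, -1.0417, +0.0000]
|eigenvalues of T|: 1.3828, 0.7725, 0.7725.
spectral radius ρ = 1.3828; 1.3828 > 1 ⇒ diverges.

1.3828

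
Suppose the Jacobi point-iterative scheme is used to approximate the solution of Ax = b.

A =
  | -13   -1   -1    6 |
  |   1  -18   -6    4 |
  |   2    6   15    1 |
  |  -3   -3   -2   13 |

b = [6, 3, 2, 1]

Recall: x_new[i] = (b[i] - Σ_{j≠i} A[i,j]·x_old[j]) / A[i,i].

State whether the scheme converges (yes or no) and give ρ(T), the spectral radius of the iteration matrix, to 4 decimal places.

Write A = D+L+U with D = diag(-13, -18, 15, 13).
Jacobi T = -D⁻¹(L+U): T[2,3] = -(1)/(15) = -0.0667; T[2,2] = 0.
  T[0,:] = [+0.0000  -0.0769  -0.0769  +0.4615]
  T[1,:] = [+0.0556  +0.0000  -0.3333  +0.2222]
  T[2,:] = [-0.1333  -0.4000  +0.0000  -0.0667]
  T[3,:] = [+0.2308  +0.2308  +0.1538  +0.0000]
|eigenvalues of T|: 0.5316, 0.4467, 0.2521, 0.1673.
ρ(T) = max|λ| = 0.5316; 0.5316 < 1, so it converges for any x₀.

yes, ρ = 0.5316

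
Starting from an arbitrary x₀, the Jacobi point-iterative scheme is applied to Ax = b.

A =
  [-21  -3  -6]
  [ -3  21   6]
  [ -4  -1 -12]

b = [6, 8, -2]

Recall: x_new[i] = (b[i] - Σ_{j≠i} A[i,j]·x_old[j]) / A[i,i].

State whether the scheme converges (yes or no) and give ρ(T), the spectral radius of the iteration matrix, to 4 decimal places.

Let D = diag(-21, 21, -12); L, U the strict triangles.
T_J = -D⁻¹(L+U): T[0,1] = -(-3)/(-21) = -0.1429; T[0,0] = 0.
  T[0,:] = [+0.0000 -0.1429 -0.2857]
  T[1,:] = [+0.1429 +0.0000 -0.2857]
  T[2,:] = [-0.3333 -0.0833 +0.0000]
eigenvalue magnitudes: 0.3567, 0.2350, 0.1217.
spectral radius ρ = 0.3567; 0.3567 < 1: convergent.

yes, ρ = 0.3567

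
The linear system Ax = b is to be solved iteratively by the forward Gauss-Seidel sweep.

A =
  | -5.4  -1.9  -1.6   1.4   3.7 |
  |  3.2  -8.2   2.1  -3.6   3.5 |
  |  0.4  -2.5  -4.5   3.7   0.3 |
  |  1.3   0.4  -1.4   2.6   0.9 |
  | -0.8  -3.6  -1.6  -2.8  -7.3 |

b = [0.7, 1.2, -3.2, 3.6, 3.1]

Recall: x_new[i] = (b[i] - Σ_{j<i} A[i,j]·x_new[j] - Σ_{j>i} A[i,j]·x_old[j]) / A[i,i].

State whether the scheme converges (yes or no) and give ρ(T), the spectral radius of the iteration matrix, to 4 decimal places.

A = D + L + U where D = diag(-5.4, -8.2, -4.5, 2.6, -7.3).
T_GS = -(D+L)⁻¹U: row 0 first, T[0,3] = -(1.4)/(-5.4) = +0.2593; later rows by forward substitution.
  T[0,:] = [+0.0000 -0.3519 -0.2963 +0.2593 +0.6852]
  T[1,:] = [+0.0000 -0.1373 +0.1405 -0.3379 +0.6942]
  T[2,:] = [+0.0000 +0.0450 -0.1044 +1.0330 -0.2581]
  T[3,:] = [+0.0000 +0.2213 +0.0703 +0.4786 -0.9345]
  T[4,:] = [+0.0000 +0.0115 -0.0409 -0.2718 -0.0024]
eigenvalue magnitudes: 0.8279, 0.3592, 0.3592, 0.0263, 0.0000.
ρ = 0.8279; 0.8279 < 1, so it converges for any x₀.

yes, ρ = 0.8279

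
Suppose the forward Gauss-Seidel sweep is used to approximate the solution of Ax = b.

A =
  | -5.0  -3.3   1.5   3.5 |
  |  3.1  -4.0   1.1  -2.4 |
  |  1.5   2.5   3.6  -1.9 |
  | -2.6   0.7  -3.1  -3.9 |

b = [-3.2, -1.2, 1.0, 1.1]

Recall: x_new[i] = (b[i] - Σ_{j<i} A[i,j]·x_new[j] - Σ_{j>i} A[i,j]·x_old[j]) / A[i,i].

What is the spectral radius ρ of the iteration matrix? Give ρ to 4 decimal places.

1.1994

Diagonal D = diag(-5, -4, 3.6, -3.9); L, U strict lower/upper.
T_GS = -(D+L)⁻¹U: row 0 first, T[0,1] = -(-3.3)/(-5) = -0.6600; later rows by forward substitution.
  T[0,:] = [+0.0000  -0.6600  +0.3000  +0.7000]
  T[1,:] = [+0.0000  -0.5115  +0.5075  -0.0575]
  T[2,:] = [+0.0000  +0.6302  -0.4774  +0.2760]
  T[3,:] = [+0.0000  -0.1527  +0.2706  -0.6964]
moduli |λ_i(T)| = 1.1994, 0.5781, 0.0921, 0.0000.
ρ = 1.1994; 1.1994 > 1 ⇒ diverges.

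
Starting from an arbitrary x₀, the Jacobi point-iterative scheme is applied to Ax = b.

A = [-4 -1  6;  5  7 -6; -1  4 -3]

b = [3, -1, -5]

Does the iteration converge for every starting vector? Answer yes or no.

Let D = diag(-4, 7, -3); L, U the strict triangles.
T_J = -D⁻¹(L+U): T[2,1] = -(4)/(-3) = +1.3333; T[2,2] = 0.
  T[0,:] = [+0.0000 -0.2500 +1.5000]
  T[1,:] = [-0.7143 +0.0000 +0.8571]
  T[2,:] = [-0.3333 +1.3333 +0.0000]
eigenvalue magnitudes: 1.3512, 1.0022, 1.0022.
spectral radius ρ = 1.3512; 1.3512 > 1 ⇒ diverges.

no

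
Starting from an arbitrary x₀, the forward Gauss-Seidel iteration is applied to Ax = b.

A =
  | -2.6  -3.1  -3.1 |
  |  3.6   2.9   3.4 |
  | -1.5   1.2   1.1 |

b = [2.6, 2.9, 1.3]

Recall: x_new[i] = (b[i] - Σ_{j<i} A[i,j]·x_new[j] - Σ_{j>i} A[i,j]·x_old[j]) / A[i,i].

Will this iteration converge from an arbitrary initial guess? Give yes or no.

no

Diagonal D = diag(-2.6, 2.9, 1.1); L, U strict lower/upper.
Gauss-Seidel: T = -(D+L)⁻¹U, row 0 first, T[0,2] = -(-3.1)/(-2.6) = -1.1923; later rows by forward substitution.
  T[0,:] = [+0.0000  -1.1923  -1.1923]
  T[1,:] = [+0.0000  +1.4801  +0.3077]
  T[2,:] = [+0.0000  -3.2405  -1.9615]
|eigenvalues of T|: 1.6422, 1.1608, 0.0000.
ρ(T) = max|λ| = 1.6422; 1.6422 > 1: divergent.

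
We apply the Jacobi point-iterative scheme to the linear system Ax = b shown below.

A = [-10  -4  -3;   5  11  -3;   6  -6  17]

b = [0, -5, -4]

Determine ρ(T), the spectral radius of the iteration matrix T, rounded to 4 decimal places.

0.7112

Diagonal D = diag(-10, 11, 17); L, U strict lower/upper.
Jacobi: T = -D⁻¹(L+U), T[1,2] = -(-3)/(11) = +0.2727; T[1,1] = 0.
  T[0,:] = [+0.0000, -0.4000, -0.3000]
  T[1,:] = [-0.4545, +0.0000, +0.2727]
  T[2,:] = [-0.3529, +0.3529, +0.0000]
|roots of det(T-λI)|: 0.7112, 0.4236, 0.2876.
ρ(T) = max|λ| = 0.7112; 0.7112 < 1, so it converges for any x₀.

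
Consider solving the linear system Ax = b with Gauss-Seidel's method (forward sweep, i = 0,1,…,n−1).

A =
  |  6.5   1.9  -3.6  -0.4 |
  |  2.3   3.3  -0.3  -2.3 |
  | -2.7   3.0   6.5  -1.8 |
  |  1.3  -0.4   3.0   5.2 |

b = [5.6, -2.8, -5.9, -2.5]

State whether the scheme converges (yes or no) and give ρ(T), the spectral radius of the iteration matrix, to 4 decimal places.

yes, ρ = 0.7520

Split A = D + L + U, D = diag(6.5, 3.3, 6.5, 5.2).
T_GS = -(D+L)⁻¹U: row 0 first, T[0,1] = -(1.9)/(6.5) = -0.2923; later rows by forward substitution.
  T[0,:] = [+0.0000  -0.2923  +0.5538  +0.0615]
  T[1,:] = [+0.0000  +0.2037  -0.2951  +0.6541]
  T[2,:] = [+0.0000  -0.2154  +0.3663  +0.0006]
  T[3,:] = [+0.0000  +0.2130  -0.3725  +0.0346]
|roots of det(T-λI)|: 0.7520, 0.1283, 0.0191, 0.0000.
ρ(T) = max|λ| = 0.7520; 0.7520 < 1 ⇒ converges.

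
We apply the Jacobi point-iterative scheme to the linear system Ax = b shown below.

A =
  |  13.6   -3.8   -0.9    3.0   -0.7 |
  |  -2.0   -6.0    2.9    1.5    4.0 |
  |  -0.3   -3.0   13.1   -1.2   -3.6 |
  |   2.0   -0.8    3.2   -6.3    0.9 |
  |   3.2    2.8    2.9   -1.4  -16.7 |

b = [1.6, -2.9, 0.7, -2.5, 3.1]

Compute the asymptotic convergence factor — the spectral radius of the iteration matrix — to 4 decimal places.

Let D = diag(13.6, -6, 13.1, -6.3, -16.7); L, U the strict triangles.
T_J = -D⁻¹(L+U): T[2,1] = -(-3)/(13.1) = +0.2290; T[2,2] = 0.
  T[0,:] = [+0.0000  +0.2794  +0.0662  -0.2206  +0.0515]
  T[1,:] = [-0.3333  +0.0000  +0.4833  +0.2500  +0.6667]
  T[2,:] = [+0.0229  +0.2290  +0.0000  +0.0916  +0.2748]
  T[3,:] = [+0.3175  -0.1270  +0.5079  +0.0000  +0.1429]
  T[4,:] = [+0.1916  +0.1677  +0.1737  -0.0838  +0.0000]
|λ(T)| sorted: 0.6465, 0.4138, 0.4138, 0.3199, 0.0882.
spectral radius ρ = 0.6465; 0.6465 < 1: convergent.

0.6465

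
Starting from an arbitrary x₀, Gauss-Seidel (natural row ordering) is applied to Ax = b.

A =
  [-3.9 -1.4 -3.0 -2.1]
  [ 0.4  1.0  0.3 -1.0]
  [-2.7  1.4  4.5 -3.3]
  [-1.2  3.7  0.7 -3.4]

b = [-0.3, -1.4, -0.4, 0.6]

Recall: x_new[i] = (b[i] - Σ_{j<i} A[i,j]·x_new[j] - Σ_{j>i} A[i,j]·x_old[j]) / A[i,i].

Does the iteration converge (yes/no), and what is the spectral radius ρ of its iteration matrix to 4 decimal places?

A = D + L + U where D = diag(-3.9, 1, 4.5, -3.4).
Gauss-Seidel: T = -(D+L)⁻¹U, row 0 first, T[0,2] = -(-3)/(-3.9) = -0.7692; later rows by forward substitution.
  T[0,:] = [+0.0000 -0.3590 -0.7692 -0.5385]
  T[1,:] = [+0.0000 +0.1436 +0.0077 +1.2154]
  T[2,:] = [+0.0000 -0.2601 -0.4639 +0.0321]
  T[3,:] = [+0.0000 +0.2294 +0.1843 +1.5193]
|roots of det(T-λI)|: 1.6852, 0.5182, 0.0319, 0.0000.
ρ(T) = max|λ| = 1.6852; 1.6852 > 1, so it fails to converge.

no, ρ = 1.6852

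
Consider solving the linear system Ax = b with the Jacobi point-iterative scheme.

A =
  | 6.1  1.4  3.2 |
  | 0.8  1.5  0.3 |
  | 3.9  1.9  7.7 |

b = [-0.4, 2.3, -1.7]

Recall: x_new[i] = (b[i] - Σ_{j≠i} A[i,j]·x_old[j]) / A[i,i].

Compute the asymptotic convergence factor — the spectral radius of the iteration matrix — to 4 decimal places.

0.7488

Let D = diag(6.1, 1.5, 7.7); L, U the strict triangles.
Jacobi T = -D⁻¹(L+U): T[0,2] = -(3.2)/(6.1) = -0.5246; T[0,0] = 0.
  T[0,:] = [+0.0000  -0.2295  -0.5246]
  T[1,:] = [-0.5333  +0.0000  -0.2000]
  T[2,:] = [-0.5065  -0.2468  +0.0000]
eigenvalue magnitudes: 0.7488, 0.5045, 0.2443.
ρ = 0.7488; 0.7488 < 1: convergent.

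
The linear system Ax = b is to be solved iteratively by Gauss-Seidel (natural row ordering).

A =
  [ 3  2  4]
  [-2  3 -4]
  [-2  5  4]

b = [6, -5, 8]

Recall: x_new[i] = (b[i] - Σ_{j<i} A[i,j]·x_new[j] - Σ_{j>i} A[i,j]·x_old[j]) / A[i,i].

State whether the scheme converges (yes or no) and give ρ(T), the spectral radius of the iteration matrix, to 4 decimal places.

Diagonal D = diag(3, 3, 4); L, U strict lower/upper.
GS T = -(D+L)⁻¹U: row 0 first, T[0,1] = -(2)/(3) = -0.6667; later rows by forward substitution.
  T[0,:] = [+0.0000  -0.6667  -1.3333]
  T[1,:] = [+0.0000  -0.4444  +0.4444]
  T[2,:] = [+0.0000  +0.2222  -1.2222]
|λ(T)| sorted: 1.3333, 0.3333, 0.0000.
spectral radius ρ = 1.3333; 1.3333 > 1, so it fails to converge.

no, ρ = 1.3333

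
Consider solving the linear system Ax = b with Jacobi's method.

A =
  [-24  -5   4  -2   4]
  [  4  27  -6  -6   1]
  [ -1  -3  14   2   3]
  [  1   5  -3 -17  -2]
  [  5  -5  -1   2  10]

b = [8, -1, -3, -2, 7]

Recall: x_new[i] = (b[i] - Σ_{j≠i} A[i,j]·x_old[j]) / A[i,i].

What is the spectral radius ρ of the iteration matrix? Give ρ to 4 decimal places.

A = D + L + U where D = diag(-24, 27, 14, -17, 10).
Jacobi: T = -D⁻¹(L+U), T[4,0] = -(5)/(10) = -0.5000; T[4,4] = 0.
  T[0,:] = [+0.0000  -0.2083  +0.1667  -0.0833  +0.1667]
  T[1,:] = [-0.1481  +0.0000  +0.2222  +0.2222  -0.0370]
  T[2,:] = [+0.0714  +0.2143  +0.0000  -0.1429  -0.2143]
  T[3,:] = [+0.0588  +0.2941  -0.1765  +0.0000  -0.1176]
  T[4,:] = [-0.5000  +0.5000  +0.1000  -0.2000  +0.0000]
eigenvalue magnitudes: 0.5352, 0.3378, 0.3378, 0.1619, 0.1619.
spectral radius ρ = 0.5352; 0.5352 < 1 ⇒ converges.

0.5352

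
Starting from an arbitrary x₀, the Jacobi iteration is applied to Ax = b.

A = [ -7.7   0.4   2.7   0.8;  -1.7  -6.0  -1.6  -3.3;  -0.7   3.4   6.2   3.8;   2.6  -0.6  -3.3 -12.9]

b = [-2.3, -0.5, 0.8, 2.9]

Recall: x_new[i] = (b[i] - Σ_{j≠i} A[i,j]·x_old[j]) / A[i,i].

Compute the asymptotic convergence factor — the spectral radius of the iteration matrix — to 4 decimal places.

0.7201

Write A = D+L+U with D = diag(-7.7, -6, 6.2, -12.9).
Jacobi: T = -D⁻¹(L+U), T[2,0] = -(-0.7)/(6.2) = +0.1129; T[2,2] = 0.
  T[0,:] = [+0.0000  +0.0519  +0.3506  +0.1039]
  T[1,:] = [-0.2833  +0.0000  -0.2667  -0.5500]
  T[2,:] = [+0.1129  -0.5484  +0.0000  -0.6129]
  T[3,:] = [+0.2016  -0.0465  -0.2558  +0.0000]
|roots of det(T-λI)|: 0.7201, 0.5218, 0.2016, 0.2016.
ρ(T) = max|λ| = 0.7201; 0.7201 < 1, so it converges for any x₀.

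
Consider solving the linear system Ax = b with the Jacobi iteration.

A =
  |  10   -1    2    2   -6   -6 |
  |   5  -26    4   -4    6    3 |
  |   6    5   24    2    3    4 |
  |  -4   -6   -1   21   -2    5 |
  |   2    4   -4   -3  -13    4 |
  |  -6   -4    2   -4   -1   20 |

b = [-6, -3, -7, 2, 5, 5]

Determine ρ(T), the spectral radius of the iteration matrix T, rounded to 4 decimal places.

0.8609

A = D + L + U where D = diag(10, -26, 24, 21, -13, 20).
T_J = -D⁻¹(L+U): T[4,5] = -(4)/(-13) = +0.3077; T[4,4] = 0.
  T[0,:] = [+0.0000  +0.1000  -0.2000  -0.2000  +0.6000  +0.6000]
  T[1,:] = [+0.1923  +0.0000  +0.1538  -0.1538  +0.2308  +0.1154]
  T[2,:] = [-0.2500  -0.2083  +0.0000  -0.0833  -0.1250  -0.1667]
  T[3,:] = [+0.1905  +0.2857  +0.0476  +0.0000  +0.0952  -0.2381]
  T[4,:] = [+0.1538  +0.3077  -0.3077  -0.2308  +0.0000  +0.3077]
  T[5,:] = [+0.3000  +0.2000  -0.1000  +0.2000  +0.0500  +0.0000]
|roots of det(T-λI)|: 0.8609, 0.3505, 0.3505, 0.3444, 0.3444, 0.1191.
ρ = 0.8609; 0.8609 < 1: convergent.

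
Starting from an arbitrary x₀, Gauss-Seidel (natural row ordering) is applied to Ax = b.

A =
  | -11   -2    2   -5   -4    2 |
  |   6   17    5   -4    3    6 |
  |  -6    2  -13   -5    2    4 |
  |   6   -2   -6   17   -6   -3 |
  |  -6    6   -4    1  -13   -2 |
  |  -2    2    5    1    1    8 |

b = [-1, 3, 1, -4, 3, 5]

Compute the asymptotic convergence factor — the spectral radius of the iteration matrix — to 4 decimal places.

0.8426

Diagonal D = diag(-11, 17, -13, 17, -13, 8); L, U strict lower/upper.
T_GS = -(D+L)⁻¹U: row 0 first, T[0,2] = -(2)/(-11) = +0.1818; later rows by forward substitution.
  T[0,:] = [+0.0000 -0.1818 +0.1818 -0.4545 -0.3636 +0.1818]
  T[1,:] = [+0.0000 +0.0642 -0.3583 +0.3957 -0.0481 -0.4171]
  T[2,:] = [+0.0000 +0.0938 -0.1390 -0.1139 +0.3143 +0.1596]
  T[3,:] = [+0.0000 +0.1048 -0.1554 +0.1668 +0.5865 +0.1196]
  T[4,:] = [+0.0000 +0.0927 -0.2185 +0.4403 +0.0940 -0.4702]
  T[5,:] = [+0.0000 -0.1448 +0.2687 -0.2172 -0.3604 +0.0938]
|eigenvalues of T|: 0.8426, 0.5474, 0.1192, 0.1192, 0.0426, 0.0000.
ρ(T) = max|λ| = 0.8426; 0.8426 < 1, so it converges for any x₀.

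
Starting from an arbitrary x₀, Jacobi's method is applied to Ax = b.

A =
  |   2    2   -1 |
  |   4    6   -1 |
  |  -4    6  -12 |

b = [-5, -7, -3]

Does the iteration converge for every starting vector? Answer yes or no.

yes

A = D + L + U where D = diag(2, 6, -12).
Jacobi T = -D⁻¹(L+U): T[1,2] = -(-1)/(6) = +0.1667; T[1,1] = 0.
  T[0,:] = [+0.0000 -1.0000 +0.5000]
  T[1,:] = [-0.6667 +0.0000 +0.1667]
  T[2,:] = [-0.3333 +0.5000 +0.0000]
|λ(T)| sorted: 0.8454, 0.6401, 0.2053.
ρ(T) = max|λ| = 0.8454; 0.8454 < 1: convergent.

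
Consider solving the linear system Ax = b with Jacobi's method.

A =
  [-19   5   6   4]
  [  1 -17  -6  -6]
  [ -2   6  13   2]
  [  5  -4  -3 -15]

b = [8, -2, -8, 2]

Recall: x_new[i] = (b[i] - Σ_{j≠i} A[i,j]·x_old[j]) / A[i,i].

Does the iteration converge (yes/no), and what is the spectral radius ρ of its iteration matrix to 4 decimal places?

Let D = diag(-19, -17, 13, -15); L, U the strict triangles.
T_J = -D⁻¹(L+U): T[1,3] = -(-6)/(-17) = -0.3529; T[1,1] = 0.
  T[0,:] = [+0.0000, +0.2632, +0.3158, +0.2105]
  T[1,:] = [+0.0588, +0.0000, -0.3529, -0.3529]
  T[2,:] = [+0.1538, -0.4615, +0.0000, -0.1538]
  T[3,:] = [+0.3333, -0.2667, -0.2000, +0.0000]
eigenvalue magnitudes: 0.7789, 0.4553, 0.1932, 0.1932.
spectral radius ρ = 0.7789; 0.7789 < 1: convergent.

yes, ρ = 0.7789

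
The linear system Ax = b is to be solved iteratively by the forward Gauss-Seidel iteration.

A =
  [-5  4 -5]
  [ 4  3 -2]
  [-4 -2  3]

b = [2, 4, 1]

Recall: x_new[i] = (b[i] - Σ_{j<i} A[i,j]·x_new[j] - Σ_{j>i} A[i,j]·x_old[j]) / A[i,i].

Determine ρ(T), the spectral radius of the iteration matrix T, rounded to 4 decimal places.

1.5311

Diagonal D = diag(-5, 3, 3); L, U strict lower/upper.
GS T = -(D+L)⁻¹U: row 0 first, T[0,2] = -(-5)/(-5) = -1.0000; later rows by forward substitution.
  T[0,:] = [+0.0000, +0.8000, -1.0000]
  T[1,:] = [+0.0000, -1.0667, +2.0000]
  T[2,:] = [+0.0000, +0.3556, -0.0000]
moduli |λ_i(T)| = 1.5311, 0.4644, 0.0000.
spectral radius ρ = 1.5311; 1.5311 > 1: divergent.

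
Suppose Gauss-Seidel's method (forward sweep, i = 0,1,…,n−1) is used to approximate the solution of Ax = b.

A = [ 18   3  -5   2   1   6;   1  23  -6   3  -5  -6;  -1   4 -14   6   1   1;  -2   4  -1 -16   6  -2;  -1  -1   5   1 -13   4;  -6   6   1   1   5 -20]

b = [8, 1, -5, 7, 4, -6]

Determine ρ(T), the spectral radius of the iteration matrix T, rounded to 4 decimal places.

0.5463

Write A = D+L+U with D = diag(18, 23, -14, -16, -13, -20).
T_GS = -(D+L)⁻¹U: row 0 first, T[0,1] = -(3)/(18) = -0.1667; later rows by forward substitution.
  T[0,:] = [+0.0000, -0.1667, +0.2778, -0.1111, -0.0556, -0.3333]
  T[1,:] = [+0.0000, +0.0072, +0.2488, -0.1256, +0.2198, +0.2754]
  T[2,:] = [+0.0000, +0.0140, +0.0512, +0.4006, +0.1382, +0.1739]
  T[3,:] = [+0.0000, +0.0218, +0.0243, -0.0426, +0.4283, -0.0254]
  T[4,:] = [+0.0000, +0.0193, -0.0189, +0.1690, +0.0735, +0.3771]
  T[5,:] = [+0.0000, +0.0588, -0.0097, +0.0558, +0.1293, +0.2843]
moduli |λ_i(T)| = 0.5463, 0.2128, 0.2128, 0.1614, 0.1614, 0.0000.
ρ(T) = max|λ| = 0.5463; 0.5463 < 1: convergent.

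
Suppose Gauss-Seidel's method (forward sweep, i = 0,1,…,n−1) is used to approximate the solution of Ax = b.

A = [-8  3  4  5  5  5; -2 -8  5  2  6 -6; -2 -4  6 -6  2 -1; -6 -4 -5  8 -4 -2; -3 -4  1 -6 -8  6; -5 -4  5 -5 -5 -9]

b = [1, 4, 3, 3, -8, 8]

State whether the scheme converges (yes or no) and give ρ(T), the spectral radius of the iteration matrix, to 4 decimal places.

no, ρ = 1.3554

A = D + L + U where D = diag(-8, -8, 6, 8, -8, -9).
GS T = -(D+L)⁻¹U: row 0 first, T[0,5] = -(5)/(-8) = +0.6250; later rows by forward substitution.
  T[0,:] = [+0.0000 +0.3750 +0.5000 +0.6250 +0.6250 +0.6250]
  T[1,:] = [+0.0000 -0.0938 +0.5000 +0.0938 +0.5938 -0.9062]
  T[2,:] = [+0.0000 +0.0625 +0.5000 +1.2708 +0.2708 -0.2292]
  T[3,:] = [+0.0000 +0.2734 +0.9375 +1.3099 +1.4349 +0.1224]
  T[4,:] = [+0.0000 -0.2910 -1.0781 -1.1048 -1.5736 +0.8483]
  T[5,:] = [+0.0000 -0.1222 -0.1441 +0.2032 -0.3836 -0.6110]
moduli |λ_i(T)| = 1.3554, 0.9972, 0.9972, 0.2459, 0.1473, 0.0000.
ρ = 1.3554; 1.3554 > 1 ⇒ diverges.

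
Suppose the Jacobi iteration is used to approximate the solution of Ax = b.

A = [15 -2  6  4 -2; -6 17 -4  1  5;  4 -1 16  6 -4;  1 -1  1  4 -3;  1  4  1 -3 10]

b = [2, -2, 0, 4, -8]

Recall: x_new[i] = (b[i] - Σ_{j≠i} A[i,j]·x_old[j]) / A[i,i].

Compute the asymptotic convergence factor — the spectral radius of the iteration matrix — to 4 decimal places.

0.8896

Write A = D+L+U with D = diag(15, 17, 16, 4, 10).
Jacobi T = -D⁻¹(L+U): T[3,1] = -(-1)/(4) = +0.2500; T[3,3] = 0.
  T[0,:] = [+0.0000, +0.1333, -0.4000, -0.2667, +0.1333]
  T[1,:] = [+0.3529, +0.0000, +0.2353, -0.0588, -0.2941]
  T[2,:] = [-0.2500, +0.0625, +0.0000, -0.3750, +0.2500]
  T[3,:] = [-0.2500, +0.2500, -0.2500, +0.0000, +0.7500]
  T[4,:] = [-0.1000, -0.4000, -0.1000, +0.3000, +0.0000]
|eigenvalues of T|: 0.8896, 0.6528, 0.3455, 0.2501, 0.2501.
ρ = 0.8896; 0.8896 < 1, so it converges for any x₀.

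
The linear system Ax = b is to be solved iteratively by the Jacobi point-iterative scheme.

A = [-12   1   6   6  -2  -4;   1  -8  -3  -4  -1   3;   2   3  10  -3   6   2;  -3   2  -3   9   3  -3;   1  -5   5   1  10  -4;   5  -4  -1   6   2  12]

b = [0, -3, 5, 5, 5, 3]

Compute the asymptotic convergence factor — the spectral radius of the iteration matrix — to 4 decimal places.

Let D = diag(-12, -8, 10, 9, 10, 12); L, U the strict triangles.
T_J = -D⁻¹(L+U): T[3,4] = -(3)/(9) = -0.3333; T[3,3] = 0.
  T[0,:] = [+0.0000  +0.0833  +0.5000  +0.5000  -0.1667  -0.3333]
  T[1,:] = [+0.1250  +0.0000  -0.3750  -0.5000  -0.1250  +0.3750]
  T[2,:] = [-0.2000  -0.3000  +0.0000  +0.3000  -0.6000  -0.2000]
  T[3,:] = [+0.3333  -0.2222  +0.3333  +0.0000  -0.3333  +0.3333]
  T[4,:] = [-0.1000  +0.5000  -0.5000  -0.1000  +0.0000  +0.4000]
  T[5,:] = [-0.4167  +0.3333  +0.0833  -0.5000  -0.1667  +0.0000]
moduli |λ_i(T)| = 1.1401, 0.7070, 0.7070, 0.5668, 0.5668, 0.1325.
ρ(T) = max|λ| = 1.1401; 1.1401 > 1: divergent.

1.1401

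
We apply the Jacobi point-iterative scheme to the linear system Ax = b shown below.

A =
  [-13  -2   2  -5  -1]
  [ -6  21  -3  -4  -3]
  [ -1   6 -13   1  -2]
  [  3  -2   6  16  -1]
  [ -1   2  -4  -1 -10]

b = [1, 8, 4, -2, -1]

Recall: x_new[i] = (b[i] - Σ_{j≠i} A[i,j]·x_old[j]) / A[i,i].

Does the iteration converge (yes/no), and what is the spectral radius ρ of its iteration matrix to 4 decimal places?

Diagonal D = diag(-13, 21, -13, 16, -10); L, U strict lower/upper.
Jacobi: T = -D⁻¹(L+U), T[2,3] = -(1)/(-13) = +0.0769; T[2,2] = 0.
  T[0,:] = [+0.0000  -0.1538  +0.1538  -0.3846  -0.0769]
  T[1,:] = [+0.2857  +0.0000  +0.1429  +0.1905  +0.1429]
  T[2,:] = [-0.0769  +0.4615  +0.0000  +0.0769  -0.1538]
  T[3,:] = [-0.1875  +0.1250  -0.3750  +0.0000  +0.0625]
  T[4,:] = [-0.1000  +0.2000  -0.4000  -0.1000  +0.0000]
|λ(T)| sorted: 0.5641, 0.3141, 0.3141, 0.3137, 0.0831.
ρ(T) = max|λ| = 0.5641; 0.5641 < 1: convergent.

yes, ρ = 0.5641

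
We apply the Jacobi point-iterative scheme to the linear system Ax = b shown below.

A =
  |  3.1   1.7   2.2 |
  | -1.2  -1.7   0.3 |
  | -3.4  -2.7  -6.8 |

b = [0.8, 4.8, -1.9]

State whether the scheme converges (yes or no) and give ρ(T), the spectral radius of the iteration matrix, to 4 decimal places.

yes, ρ = 0.9146

Write A = D+L+U with D = diag(3.1, -1.7, -6.8).
Jacobi: T = -D⁻¹(L+U), T[2,1] = -(-2.7)/(-6.8) = -0.3971; T[2,2] = 0.
  T[0,:] = [+0.0000, -0.5484, -0.7097]
  T[1,:] = [-0.7059, +0.0000, +0.1765]
  T[2,:] = [-0.5000, -0.3971, +0.0000]
|eigenvalues of T|: 0.9146, 0.6683, 0.2463.
ρ(T) = max|λ| = 0.9146; 0.9146 < 1: convergent.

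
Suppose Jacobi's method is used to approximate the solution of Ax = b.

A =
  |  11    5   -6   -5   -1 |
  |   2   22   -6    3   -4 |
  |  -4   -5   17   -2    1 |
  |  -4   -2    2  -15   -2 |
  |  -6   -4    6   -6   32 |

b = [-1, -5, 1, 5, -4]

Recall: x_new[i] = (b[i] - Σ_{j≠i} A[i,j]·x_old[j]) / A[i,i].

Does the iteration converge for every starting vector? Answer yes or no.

A = D + L + U where D = diag(11, 22, 17, -15, 32).
Jacobi: T = -D⁻¹(L+U), T[1,2] = -(-6)/(22) = +0.2727; T[1,1] = 0.
  T[0,:] = [+0.0000 -0.4545 +0.5455 +0.4545 +0.0909]
  T[1,:] = [-0.0909 +0.0000 +0.2727 -0.1364 +0.1818]
  T[2,:] = [+0.2353 +0.2941 +0.0000 +0.1176 -0.0588]
  T[3,:] = [-0.2667 -0.1333 +0.1333 +0.0000 -0.1333]
  T[4,:] = [+0.1875 +0.1250 -0.1875 +0.1875 +0.0000]
|λ(T)| sorted: 0.6753, 0.3609, 0.3609, 0.3035, 0.0865.
spectral radius ρ = 0.6753; 0.6753 < 1: convergent.

yes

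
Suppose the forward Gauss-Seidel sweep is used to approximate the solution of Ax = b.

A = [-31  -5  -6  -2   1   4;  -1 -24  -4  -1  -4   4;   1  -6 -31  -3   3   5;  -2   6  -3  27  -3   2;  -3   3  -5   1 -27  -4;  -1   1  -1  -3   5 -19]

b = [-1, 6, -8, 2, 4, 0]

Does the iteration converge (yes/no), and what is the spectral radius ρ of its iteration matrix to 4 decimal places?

Diagonal D = diag(-31, -24, -31, 27, -27, -19); L, U strict lower/upper.
T_GS = -(D+L)⁻¹U: row 0 first, T[0,5] = -(4)/(-31) = +0.1290; later rows by forward substitution.
  T[0,:] = [+0.0000 -0.1613 -0.1935 -0.0645 +0.0323 +0.1290]
  T[1,:] = [+0.0000 +0.0067 -0.1586 -0.0390 -0.1680 +0.1613]
  T[2,:] = [+0.0000 -0.0065 +0.0245 -0.0913 +0.1303 +0.1342]
  T[3,:] = [+0.0000 -0.0142 +0.0236 -0.0063 +0.1653 -0.0854]
  T[4,:] = [+0.0000 +0.0193 +0.0002 +0.0195 -0.0403 -0.1726]
  T[5,:] = [+0.0000 +0.0165 -0.0031 +0.0123 -0.0541 -0.0373]
|eigenvalues of T|: 0.1676, 0.0619, 0.0619, 0.0593, 0.0593, 0.0000.
ρ(T) = max|λ| = 0.1676; 0.1676 < 1: convergent.

yes, ρ = 0.1676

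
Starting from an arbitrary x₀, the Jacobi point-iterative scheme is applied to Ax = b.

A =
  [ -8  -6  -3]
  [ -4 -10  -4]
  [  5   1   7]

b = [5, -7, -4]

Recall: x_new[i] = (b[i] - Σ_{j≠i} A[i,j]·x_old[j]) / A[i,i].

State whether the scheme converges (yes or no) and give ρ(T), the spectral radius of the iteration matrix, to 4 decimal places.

Split A = D + L + U, D = diag(-8, -10, 7).
Jacobi T = -D⁻¹(L+U): T[2,0] = -(5)/(7) = -0.7143; T[2,2] = 0.
  T[0,:] = [+0.0000, -0.7500, -0.3750]
  T[1,:] = [-0.4000, +0.0000, -0.4000]
  T[2,:] = [-0.7143, -0.1429, +0.0000]
|roots of det(T-λI)|: 0.9363, 0.5017, 0.5017.
ρ = 0.9363; 0.9363 < 1, so it converges for any x₀.

yes, ρ = 0.9363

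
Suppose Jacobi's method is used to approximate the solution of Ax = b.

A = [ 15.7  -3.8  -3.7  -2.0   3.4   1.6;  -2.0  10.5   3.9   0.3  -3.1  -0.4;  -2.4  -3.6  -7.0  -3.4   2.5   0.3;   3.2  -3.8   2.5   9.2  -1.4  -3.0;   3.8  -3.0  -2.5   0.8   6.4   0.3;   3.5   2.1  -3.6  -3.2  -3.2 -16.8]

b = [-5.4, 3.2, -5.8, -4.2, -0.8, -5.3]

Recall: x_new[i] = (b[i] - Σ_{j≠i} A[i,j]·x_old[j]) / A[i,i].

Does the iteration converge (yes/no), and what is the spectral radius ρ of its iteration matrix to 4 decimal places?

yes, ρ = 0.8678

A = D + L + U where D = diag(15.7, 10.5, -7, 9.2, 6.4, -16.8).
Jacobi: T = -D⁻¹(L+U), T[2,1] = -(-3.6)/(-7) = -0.5143; T[2,2] = 0.
  T[0,:] = [+0.0000 +0.2420 +0.2357 +0.1274 -0.2166 -0.1019]
  T[1,:] = [+0.1905 +0.0000 -0.3714 -0.0286 +0.2952 +0.0381]
  T[2,:] = [-0.3429 -0.5143 +0.0000 -0.4857 +0.3571 +0.0429]
  T[3,:] = [-0.3478 +0.4130 -0.2717 +0.0000 +0.1522 +0.3261]
  T[4,:] = [-0.5938 +0.4688 +0.3906 -0.1250 +0.0000 -0.0469]
  T[5,:] = [+0.2083 +0.1250 -0.2143 -0.1905 -0.1905 +0.0000]
|eigenvalues of T|: 0.8678, 0.6605, 0.3500, 0.3500, 0.3384, 0.0189.
spectral radius ρ = 0.8678; 0.8678 < 1, so it converges for any x₀.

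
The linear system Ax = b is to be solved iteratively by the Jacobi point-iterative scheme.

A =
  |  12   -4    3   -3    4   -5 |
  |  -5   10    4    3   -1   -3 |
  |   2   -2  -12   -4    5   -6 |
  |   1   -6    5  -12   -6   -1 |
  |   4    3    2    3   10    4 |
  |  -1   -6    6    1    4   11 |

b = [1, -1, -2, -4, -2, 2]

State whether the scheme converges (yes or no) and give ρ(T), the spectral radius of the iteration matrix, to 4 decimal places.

no, ρ = 1.1543

A = D + L + U where D = diag(12, 10, -12, -12, 10, 11).
Jacobi T = -D⁻¹(L+U): T[3,2] = -(5)/(-12) = +0.4167; T[3,3] = 0.
  T[0,:] = [+0.0000 +0.3333 -0.2500 +0.2500 -0.3333 +0.4167]
  T[1,:] = [+0.5000 +0.0000 -0.4000 -0.3000 +0.1000 +0.3000]
  T[2,:] = [+0.1667 -0.1667 +0.0000 -0.3333 +0.4167 -0.5000]
  T[3,:] = [+0.0833 -0.5000 +0.4167 +0.0000 -0.5000 -0.0833]
  T[4,:] = [-0.4000 -0.3000 -0.2000 -0.3000 +0.0000 -0.4000]
  T[5,:] = [+0.0909 +0.5455 -0.5455 -0.0909 -0.3636 +0.0000]
eigenvalue magnitudes: 1.1543, 0.6825, 0.5733, 0.2946, 0.2946, 0.2549.
ρ = 1.1543; 1.1543 > 1: divergent.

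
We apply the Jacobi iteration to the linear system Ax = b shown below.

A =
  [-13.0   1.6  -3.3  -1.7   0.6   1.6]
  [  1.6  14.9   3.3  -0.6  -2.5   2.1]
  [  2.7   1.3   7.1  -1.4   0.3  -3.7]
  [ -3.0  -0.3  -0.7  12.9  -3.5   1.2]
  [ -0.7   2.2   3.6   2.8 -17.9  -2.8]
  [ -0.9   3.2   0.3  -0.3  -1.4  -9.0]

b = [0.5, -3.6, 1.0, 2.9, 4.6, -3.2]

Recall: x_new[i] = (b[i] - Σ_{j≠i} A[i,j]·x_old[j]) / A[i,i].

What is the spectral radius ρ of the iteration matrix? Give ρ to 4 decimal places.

Write A = D+L+U with D = diag(-13, 14.9, 7.1, 12.9, -17.9, -9).
Jacobi: T = -D⁻¹(L+U), T[0,2] = -(-3.3)/(-13) = -0.2538; T[0,0] = 0.
  T[0,:] = [+0.0000 +0.1231 -0.2538 -0.1308 +0.0462 +0.1231]
  T[1,:] = [-0.1074 +0.0000 -0.2215 +0.0403 +0.1678 -0.1409]
  T[2,:] = [-0.3803 -0.1831 +0.0000 +0.1972 -0.0423 +0.5211]
  T[3,:] = [+0.2326 +0.0233 +0.0543 +0.0000 +0.2713 -0.0930]
  T[4,:] = [-0.0391 +0.1229 +0.2011 +0.1564 +0.0000 -0.1564]
  T[5,:] = [-0.1000 +0.3556 +0.0333 -0.0333 -0.1556 +0.0000]
|roots of det(T-λI)|: 0.5452, 0.3178, 0.2918, 0.2918, 0.1692, 0.0762.
spectral radius ρ = 0.5452; 0.5452 < 1: convergent.

0.5452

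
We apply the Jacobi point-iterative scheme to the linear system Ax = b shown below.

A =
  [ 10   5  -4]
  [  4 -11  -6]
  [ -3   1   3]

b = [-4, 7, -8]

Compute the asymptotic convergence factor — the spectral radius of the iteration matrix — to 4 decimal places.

Diagonal D = diag(10, -11, 3); L, U strict lower/upper.
Jacobi: T = -D⁻¹(L+U), T[2,1] = -(1)/(3) = -0.3333; T[2,2] = 0.
  T[0,:] = [+0.0000, -0.5000, +0.4000]
  T[1,:] = [+0.3636, +0.0000, -0.5455]
  T[2,:] = [+1.0000, -0.3333, +0.0000]
moduli |λ_i(T)| = 0.8205, 0.5228, 0.5228.
ρ = 0.8205; 0.8205 < 1, so it converges for any x₀.

0.8205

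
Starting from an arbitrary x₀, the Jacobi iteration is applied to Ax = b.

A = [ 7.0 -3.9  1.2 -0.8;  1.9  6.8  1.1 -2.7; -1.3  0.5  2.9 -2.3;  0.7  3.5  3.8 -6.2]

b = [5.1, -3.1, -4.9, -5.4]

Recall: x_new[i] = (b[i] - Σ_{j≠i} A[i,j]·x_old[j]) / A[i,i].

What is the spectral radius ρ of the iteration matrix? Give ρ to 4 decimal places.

Diagonal D = diag(7, 6.8, 2.9, -6.2); L, U strict lower/upper.
Jacobi T = -D⁻¹(L+U): T[0,1] = -(-3.9)/(7) = +0.5571; T[0,0] = 0.
  T[0,:] = [+0.0000 +0.5571 -0.1714 +0.1143]
  T[1,:] = [-0.2794 +0.0000 -0.1618 +0.3971]
  T[2,:] = [+0.4483 -0.1724 +0.0000 +0.7931]
  T[3,:] = [+0.1129 +0.5645 +0.6129 +0.0000]
|eigenvalues of T|: 0.9288, 0.7823, 0.4790, 0.4790.
spectral radius ρ = 0.9288; 0.9288 < 1 ⇒ converges.

0.9288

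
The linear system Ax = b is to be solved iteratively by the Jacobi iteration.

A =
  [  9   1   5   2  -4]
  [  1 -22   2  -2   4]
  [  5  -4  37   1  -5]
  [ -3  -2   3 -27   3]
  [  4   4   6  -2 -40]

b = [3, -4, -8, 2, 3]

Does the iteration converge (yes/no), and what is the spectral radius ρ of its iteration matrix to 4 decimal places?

yes, ρ = 0.4414

Let D = diag(9, -22, 37, -27, -40); L, U the strict triangles.
Jacobi T = -D⁻¹(L+U): T[4,3] = -(-2)/(-40) = -0.0500; T[4,4] = 0.
  T[0,:] = [+0.0000, -0.1111, -0.5556, -0.2222, +0.4444]
  T[1,:] = [+0.0455, +0.0000, +0.0909, -0.0909, +0.1818]
  T[2,:] = [-0.1351, +0.1081, +0.0000, -0.0270, +0.1351]
  T[3,:] = [-0.1111, -0.0741, +0.1111, +0.0000, +0.1111]
  T[4,:] = [+0.1000, +0.1000, +0.1500, -0.0500, +0.0000]
moduli |λ_i(T)| = 0.4414, 0.2945, 0.2945, 0.1216, 0.0156.
spectral radius ρ = 0.4414; 0.4414 < 1 ⇒ converges.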